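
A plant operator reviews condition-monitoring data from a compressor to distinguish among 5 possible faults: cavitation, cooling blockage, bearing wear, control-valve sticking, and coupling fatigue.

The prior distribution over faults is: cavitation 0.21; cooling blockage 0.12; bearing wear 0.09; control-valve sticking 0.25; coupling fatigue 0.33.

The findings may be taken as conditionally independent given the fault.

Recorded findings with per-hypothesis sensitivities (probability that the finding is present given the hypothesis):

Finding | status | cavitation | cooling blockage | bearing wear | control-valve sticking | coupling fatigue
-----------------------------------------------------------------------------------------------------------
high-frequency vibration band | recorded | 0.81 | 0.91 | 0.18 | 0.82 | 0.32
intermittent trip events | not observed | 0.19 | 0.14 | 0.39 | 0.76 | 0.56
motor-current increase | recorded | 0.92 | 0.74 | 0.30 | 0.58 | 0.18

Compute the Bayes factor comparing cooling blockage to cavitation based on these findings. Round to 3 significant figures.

0.959

Joint likelihood of the evidence pattern under each hypothesis (using 1 − P(present | H) for each absent finding):
  cooling blockage: 0.91 × (1 − 0.14) × 0.74 = 0.57912
  cavitation: 0.81 × (1 − 0.19) × 0.92 = 0.60361
Bayes factor = 0.57912 / 0.60361 ≈ 0.959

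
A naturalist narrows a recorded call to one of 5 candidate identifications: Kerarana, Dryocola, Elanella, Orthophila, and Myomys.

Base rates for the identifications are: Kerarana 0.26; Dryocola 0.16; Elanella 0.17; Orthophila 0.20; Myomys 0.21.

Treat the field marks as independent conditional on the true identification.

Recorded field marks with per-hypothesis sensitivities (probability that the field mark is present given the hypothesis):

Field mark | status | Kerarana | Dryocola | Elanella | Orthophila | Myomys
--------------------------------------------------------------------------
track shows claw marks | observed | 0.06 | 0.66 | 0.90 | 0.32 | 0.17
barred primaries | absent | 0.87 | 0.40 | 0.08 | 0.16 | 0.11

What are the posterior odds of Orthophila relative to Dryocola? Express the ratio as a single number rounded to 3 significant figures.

0.848

Posterior odds equal prior odds times the likelihood ratio; only the two competing hypotheses matter (using 1 − P(present | H) for each absent field mark).
  Orthophila: 0.20 × 0.32 × (1 − 0.16) = 0.05376
  Dryocola: 0.16 × 0.66 × (1 − 0.40) = 0.06336
Posterior odds = 0.05376 / 0.06336 ≈ 0.848.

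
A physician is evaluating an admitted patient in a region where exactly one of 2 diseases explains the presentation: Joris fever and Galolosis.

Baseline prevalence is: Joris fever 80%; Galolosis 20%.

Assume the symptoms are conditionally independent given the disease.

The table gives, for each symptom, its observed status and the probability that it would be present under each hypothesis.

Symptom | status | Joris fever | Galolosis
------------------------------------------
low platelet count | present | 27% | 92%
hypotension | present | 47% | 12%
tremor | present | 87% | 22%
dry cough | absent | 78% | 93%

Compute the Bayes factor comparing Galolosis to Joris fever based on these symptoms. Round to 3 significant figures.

Take the product of per-symptom likelihoods under each hypothesis (using 1 − P(present | H) for each absent symptom), then divide.
  Galolosis: 0.92 × 0.12 × 0.22 × (1 − 0.93) = 0.0017002
  Joris fever: 0.27 × 0.47 × 0.87 × (1 − 0.78) = 0.024289
Bayes factor = 0.0017002 / 0.024289 ≈ 0.0700

0.0700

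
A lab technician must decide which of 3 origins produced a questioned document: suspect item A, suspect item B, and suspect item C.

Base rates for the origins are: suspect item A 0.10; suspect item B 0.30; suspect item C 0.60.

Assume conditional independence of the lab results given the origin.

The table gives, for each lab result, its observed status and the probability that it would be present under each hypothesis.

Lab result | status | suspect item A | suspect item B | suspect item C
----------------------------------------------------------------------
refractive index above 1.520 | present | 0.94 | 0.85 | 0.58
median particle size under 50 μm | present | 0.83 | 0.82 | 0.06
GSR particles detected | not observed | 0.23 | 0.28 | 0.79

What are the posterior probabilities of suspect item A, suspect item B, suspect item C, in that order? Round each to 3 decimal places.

By Bayes' rule with conditional independence, the unnormalized weight for each hypothesis is prior × ∏ likelihoods (using 1 − P(present | H) for each absent lab result):
  suspect item A: 0.10 × 0.94 × 0.83 × (1 − 0.23) = 0.060075
  suspect item B: 0.30 × 0.85 × 0.82 × (1 − 0.28) = 0.15055
  suspect item C: 0.60 × 0.58 × 0.06 × (1 − 0.79) = 0.0043848
The unnormalized weights sum to 0.21501.
P(suspect item A | evidence) = 0.060075 / 0.21501 ≈ 0.279
P(suspect item B | evidence) = 0.15055 / 0.21501 ≈ 0.700
P(suspect item C | evidence) = 0.0043848 / 0.21501 ≈ 0.020

0.279, 0.700, 0.020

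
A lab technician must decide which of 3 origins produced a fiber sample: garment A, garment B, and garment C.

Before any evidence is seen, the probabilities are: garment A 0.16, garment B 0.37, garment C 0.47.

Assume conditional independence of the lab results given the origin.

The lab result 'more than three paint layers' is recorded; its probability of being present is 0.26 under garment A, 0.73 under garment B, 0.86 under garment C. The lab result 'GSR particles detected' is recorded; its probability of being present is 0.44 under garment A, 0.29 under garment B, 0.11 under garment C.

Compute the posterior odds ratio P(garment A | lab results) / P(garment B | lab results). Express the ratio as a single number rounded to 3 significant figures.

Posterior odds equal prior odds times the likelihood ratio; only the two competing hypotheses matter.
  garment A: 0.16 × 0.26 × 0.44 = 0.018304
  garment B: 0.37 × 0.73 × 0.29 = 0.078329
Posterior odds = 0.018304 / 0.078329 ≈ 0.234.

0.234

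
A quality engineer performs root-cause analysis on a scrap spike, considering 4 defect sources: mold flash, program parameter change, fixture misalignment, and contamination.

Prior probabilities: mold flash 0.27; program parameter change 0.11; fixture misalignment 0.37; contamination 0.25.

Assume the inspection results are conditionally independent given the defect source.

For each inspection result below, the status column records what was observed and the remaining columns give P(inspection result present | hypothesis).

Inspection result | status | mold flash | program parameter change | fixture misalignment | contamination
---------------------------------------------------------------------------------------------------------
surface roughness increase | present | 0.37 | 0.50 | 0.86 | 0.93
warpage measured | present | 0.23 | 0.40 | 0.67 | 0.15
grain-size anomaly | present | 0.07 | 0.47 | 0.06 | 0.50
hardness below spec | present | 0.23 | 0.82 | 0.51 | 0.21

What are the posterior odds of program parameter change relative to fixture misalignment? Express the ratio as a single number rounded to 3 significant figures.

1.30

Posterior odds equal prior odds times the likelihood ratio; only the two competing hypotheses matter.
  program parameter change: 0.11 × 0.50 × 0.40 × 0.47 × 0.82 = 0.0084788
  fixture misalignment: 0.37 × 0.86 × 0.67 × 0.06 × 0.51 = 0.0065237
Posterior odds = 0.0084788 / 0.0065237 ≈ 1.30.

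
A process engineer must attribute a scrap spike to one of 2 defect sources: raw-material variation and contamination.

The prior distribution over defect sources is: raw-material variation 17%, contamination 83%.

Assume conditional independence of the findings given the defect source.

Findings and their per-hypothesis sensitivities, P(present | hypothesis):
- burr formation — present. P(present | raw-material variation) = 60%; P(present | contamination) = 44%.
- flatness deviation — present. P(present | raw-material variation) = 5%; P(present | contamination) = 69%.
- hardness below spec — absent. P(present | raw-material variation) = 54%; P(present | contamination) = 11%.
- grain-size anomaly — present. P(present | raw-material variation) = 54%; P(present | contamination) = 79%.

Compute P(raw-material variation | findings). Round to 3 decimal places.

0.007

By Bayes' rule with conditional independence, the unnormalized weight for each hypothesis is prior × ∏ likelihoods (using 1 − P(present | H) for each absent finding):
  raw-material variation: 0.17 × 0.60 × 0.05 × (1 − 0.54) × 0.54 = 0.0012668
  contamination: 0.83 × 0.44 × 0.69 × (1 − 0.11) × 0.79 = 0.17717
Normalizing constant Z = 0.0012668 + 0.17717 = 0.17844.
P(raw-material variation | evidence) = 0.0012668 / 0.17844 ≈ 0.007.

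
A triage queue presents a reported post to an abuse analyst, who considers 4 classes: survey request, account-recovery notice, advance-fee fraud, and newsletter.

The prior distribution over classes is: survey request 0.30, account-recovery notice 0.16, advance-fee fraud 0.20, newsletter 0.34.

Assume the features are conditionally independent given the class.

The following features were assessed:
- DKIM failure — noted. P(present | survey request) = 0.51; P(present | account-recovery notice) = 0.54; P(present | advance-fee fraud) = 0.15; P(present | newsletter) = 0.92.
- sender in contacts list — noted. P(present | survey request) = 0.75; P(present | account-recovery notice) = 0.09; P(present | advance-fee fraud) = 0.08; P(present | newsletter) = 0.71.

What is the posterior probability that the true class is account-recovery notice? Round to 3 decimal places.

By Bayes' rule with conditional independence, the unnormalized weight for each hypothesis is prior × ∏ likelihoods:
  survey request: 0.30 × 0.51 × 0.75 = 0.11475
  account-recovery notice: 0.16 × 0.54 × 0.09 = 0.007776
  advance-fee fraud: 0.20 × 0.15 × 0.08 = 0.0024
  newsletter: 0.34 × 0.92 × 0.71 = 0.22209
Marginal likelihood of the evidence = 0.34701.
P(account-recovery notice | evidence) = 0.007776 / 0.34701 ≈ 0.022.

0.022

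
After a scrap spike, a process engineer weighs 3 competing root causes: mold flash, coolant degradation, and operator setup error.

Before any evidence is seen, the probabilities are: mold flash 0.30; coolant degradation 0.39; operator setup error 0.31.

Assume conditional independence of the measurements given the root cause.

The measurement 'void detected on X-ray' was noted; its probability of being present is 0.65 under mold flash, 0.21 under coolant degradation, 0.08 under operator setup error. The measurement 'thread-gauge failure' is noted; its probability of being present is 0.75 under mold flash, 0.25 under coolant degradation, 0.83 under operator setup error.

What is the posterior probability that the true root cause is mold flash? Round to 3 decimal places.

0.781

Multiply each prior by the joint likelihood of the measurement pattern:
  mold flash: 0.30 × 0.65 × 0.75 = 0.14625
  coolant degradation: 0.39 × 0.21 × 0.25 = 0.020475
  operator setup error: 0.31 × 0.08 × 0.83 = 0.020584
Normalizing constant Z = 0.14625 + 0.020475 + 0.020584 = 0.18731.
P(mold flash | evidence) = 0.14625 / 0.18731 ≈ 0.781.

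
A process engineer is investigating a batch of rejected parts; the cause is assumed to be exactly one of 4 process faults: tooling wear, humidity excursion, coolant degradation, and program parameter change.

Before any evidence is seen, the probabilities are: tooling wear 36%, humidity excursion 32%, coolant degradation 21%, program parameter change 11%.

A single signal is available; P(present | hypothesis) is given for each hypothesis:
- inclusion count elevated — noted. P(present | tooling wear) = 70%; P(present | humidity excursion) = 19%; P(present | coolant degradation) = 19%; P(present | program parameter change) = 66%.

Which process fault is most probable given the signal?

For each hypothesis, the unnormalized posterior weight is prior × likelihood:
  tooling wear: 0.36 × 0.70 = 0.252
  humidity excursion: 0.32 × 0.19 = 0.0608
  coolant degradation: 0.21 × 0.19 = 0.0399
  program parameter change: 0.11 × 0.66 = 0.0726
Marginal likelihood of the evidence = 0.4253.
P(tooling wear | evidence) ≈ 0.252 / 0.4253 ≈ 0.593
P(humidity excursion | evidence) ≈ 0.0608 / 0.4253 ≈ 0.143
P(coolant degradation | evidence) ≈ 0.0399 / 0.4253 ≈ 0.094
P(program parameter change | evidence) ≈ 0.0726 / 0.4253 ≈ 0.171
The largest is 0.593, so tooling wear is most probable.

tooling wear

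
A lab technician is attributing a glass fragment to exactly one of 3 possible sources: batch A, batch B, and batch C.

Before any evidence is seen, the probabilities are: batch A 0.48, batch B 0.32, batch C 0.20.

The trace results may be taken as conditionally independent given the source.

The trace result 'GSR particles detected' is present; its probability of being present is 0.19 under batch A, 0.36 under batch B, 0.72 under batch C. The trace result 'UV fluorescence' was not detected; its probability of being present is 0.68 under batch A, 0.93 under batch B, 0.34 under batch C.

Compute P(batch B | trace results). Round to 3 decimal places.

0.061

For each hypothesis, the unnormalized posterior weight is prior × product of the trace result likelihoods (using 1 − P(present | H) for each absent trace result):
  batch A: 0.48 × 0.19 × (1 − 0.68) = 0.029184
  batch B: 0.32 × 0.36 × (1 − 0.93) = 0.008064
  batch C: 0.20 × 0.72 × (1 − 0.34) = 0.09504
Marginal likelihood of the evidence = 0.13229.
P(batch B | evidence) = 0.008064 / 0.13229 ≈ 0.061.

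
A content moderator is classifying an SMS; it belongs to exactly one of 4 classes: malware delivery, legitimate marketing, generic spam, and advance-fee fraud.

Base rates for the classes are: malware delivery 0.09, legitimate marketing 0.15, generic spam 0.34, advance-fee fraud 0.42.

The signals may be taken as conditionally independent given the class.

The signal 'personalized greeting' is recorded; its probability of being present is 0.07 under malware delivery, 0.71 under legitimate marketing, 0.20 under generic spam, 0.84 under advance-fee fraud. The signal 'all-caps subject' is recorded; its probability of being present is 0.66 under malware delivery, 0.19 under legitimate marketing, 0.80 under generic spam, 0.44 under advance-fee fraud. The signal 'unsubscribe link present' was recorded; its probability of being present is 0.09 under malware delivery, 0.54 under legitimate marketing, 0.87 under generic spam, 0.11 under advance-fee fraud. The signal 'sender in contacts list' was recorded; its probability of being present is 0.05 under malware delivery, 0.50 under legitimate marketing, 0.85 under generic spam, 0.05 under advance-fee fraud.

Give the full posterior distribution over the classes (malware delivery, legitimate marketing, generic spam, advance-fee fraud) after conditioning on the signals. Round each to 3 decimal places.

0.000, 0.117, 0.864, 0.018

For each hypothesis, the unnormalized posterior weight is prior × product of the signal likelihoods:
  malware delivery: 0.09 × 0.07 × 0.66 × 0.09 × 0.05 = 1.8711e-05
  legitimate marketing: 0.15 × 0.71 × 0.19 × 0.54 × 0.50 = 0.0054634
  generic spam: 0.34 × 0.20 × 0.80 × 0.87 × 0.85 = 0.040229
  advance-fee fraud: 0.42 × 0.84 × 0.44 × 0.11 × 0.05 = 0.00085378
The unnormalized weights sum to 0.046565.
P(malware delivery | evidence) = 1.8711e-05 / 0.046565 ≈ 0.000
P(legitimate marketing | evidence) = 0.0054634 / 0.046565 ≈ 0.117
P(generic spam | evidence) = 0.040229 / 0.046565 ≈ 0.864
P(advance-fee fraud | evidence) = 0.00085378 / 0.046565 ≈ 0.018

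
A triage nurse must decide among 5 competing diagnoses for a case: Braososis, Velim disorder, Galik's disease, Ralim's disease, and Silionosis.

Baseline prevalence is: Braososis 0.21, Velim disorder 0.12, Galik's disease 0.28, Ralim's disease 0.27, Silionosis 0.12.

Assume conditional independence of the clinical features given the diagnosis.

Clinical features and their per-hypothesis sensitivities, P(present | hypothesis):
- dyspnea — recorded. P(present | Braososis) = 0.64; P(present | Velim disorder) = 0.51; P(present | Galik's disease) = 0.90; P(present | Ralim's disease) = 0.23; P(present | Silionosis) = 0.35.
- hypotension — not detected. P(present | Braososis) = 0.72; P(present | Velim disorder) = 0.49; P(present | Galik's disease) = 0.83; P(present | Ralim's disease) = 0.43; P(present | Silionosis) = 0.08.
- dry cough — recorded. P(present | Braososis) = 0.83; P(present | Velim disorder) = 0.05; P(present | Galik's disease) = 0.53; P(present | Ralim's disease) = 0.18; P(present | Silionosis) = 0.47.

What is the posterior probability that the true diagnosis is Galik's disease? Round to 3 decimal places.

0.284

For each hypothesis, the unnormalized posterior weight is prior × product of the clinical feature likelihoods (using 1 − P(present | H) for each absent clinical feature):
  Braososis: 0.21 × 0.64 × (1 − 0.72) × 0.83 = 0.031235
  Velim disorder: 0.12 × 0.51 × (1 − 0.49) × 0.05 = 0.0015606
  Galik's disease: 0.28 × 0.90 × (1 − 0.83) × 0.53 = 0.022705
  Ralim's disease: 0.27 × 0.23 × (1 − 0.43) × 0.18 = 0.0063715
  Silionosis: 0.12 × 0.35 × (1 − 0.08) × 0.47 = 0.018161
Marginal likelihood of the evidence = 0.080033.
P(Galik's disease | evidence) = 0.022705 / 0.080033 ≈ 0.284.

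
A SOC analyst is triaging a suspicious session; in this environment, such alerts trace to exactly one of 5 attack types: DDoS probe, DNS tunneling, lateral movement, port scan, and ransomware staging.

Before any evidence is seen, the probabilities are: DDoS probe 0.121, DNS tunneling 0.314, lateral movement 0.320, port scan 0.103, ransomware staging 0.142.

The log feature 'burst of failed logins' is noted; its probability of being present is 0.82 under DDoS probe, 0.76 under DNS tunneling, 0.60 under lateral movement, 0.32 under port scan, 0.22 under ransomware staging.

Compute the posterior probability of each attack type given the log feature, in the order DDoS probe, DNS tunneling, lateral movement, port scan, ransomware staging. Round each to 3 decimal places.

By Bayes' rule, the unnormalized weight for each hypothesis is prior × likelihood:
  DDoS probe: 0.121 × 0.82 = 0.09922
  DNS tunneling: 0.314 × 0.76 = 0.23864
  lateral movement: 0.320 × 0.60 = 0.192
  port scan: 0.103 × 0.32 = 0.03296
  ransomware staging: 0.142 × 0.22 = 0.03124
Marginal likelihood of the evidence = 0.59406.
P(DDoS probe | evidence) = 0.09922 / 0.59406 ≈ 0.167
P(DNS tunneling | evidence) = 0.23864 / 0.59406 ≈ 0.402
P(lateral movement | evidence) = 0.192 / 0.59406 ≈ 0.323
P(port scan | evidence) = 0.03296 / 0.59406 ≈ 0.055
P(ransomware staging | evidence) = 0.03124 / 0.59406 ≈ 0.053

0.167, 0.402, 0.323, 0.055, 0.053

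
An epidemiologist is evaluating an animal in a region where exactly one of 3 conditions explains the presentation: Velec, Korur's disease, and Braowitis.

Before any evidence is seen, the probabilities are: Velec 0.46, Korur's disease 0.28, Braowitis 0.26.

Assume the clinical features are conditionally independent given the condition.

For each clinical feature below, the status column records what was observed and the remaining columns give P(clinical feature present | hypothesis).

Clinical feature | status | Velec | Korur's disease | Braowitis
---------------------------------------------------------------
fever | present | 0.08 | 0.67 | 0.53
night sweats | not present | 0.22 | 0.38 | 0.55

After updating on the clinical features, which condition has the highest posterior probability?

By Bayes' rule with conditional independence, the unnormalized weight for each hypothesis is prior × ∏ likelihoods (using 1 − P(present | H) for each absent clinical feature):
  Velec: 0.46 × 0.08 × (1 − 0.22) = 0.028704
  Korur's disease: 0.28 × 0.67 × (1 − 0.38) = 0.11631
  Braowitis: 0.26 × 0.53 × (1 − 0.55) = 0.06201
The unnormalized weights sum to 0.20703.
P(Velec | evidence) ≈ 0.028704 / 0.20703 ≈ 0.139
P(Korur's disease | evidence) ≈ 0.11631 / 0.20703 ≈ 0.562
P(Braowitis | evidence) ≈ 0.06201 / 0.20703 ≈ 0.300
The largest is 0.562, so Korur's disease is most probable.

Korur's disease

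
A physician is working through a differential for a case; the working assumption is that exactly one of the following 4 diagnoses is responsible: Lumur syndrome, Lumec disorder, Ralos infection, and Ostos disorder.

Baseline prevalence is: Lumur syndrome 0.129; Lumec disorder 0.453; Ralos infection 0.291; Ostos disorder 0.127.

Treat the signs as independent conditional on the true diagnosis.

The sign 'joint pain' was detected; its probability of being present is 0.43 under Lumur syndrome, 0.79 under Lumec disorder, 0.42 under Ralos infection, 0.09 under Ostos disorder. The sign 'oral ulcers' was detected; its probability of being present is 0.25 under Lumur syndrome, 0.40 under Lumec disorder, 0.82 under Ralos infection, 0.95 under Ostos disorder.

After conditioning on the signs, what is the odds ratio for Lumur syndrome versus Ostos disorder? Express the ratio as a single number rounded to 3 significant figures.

1.28

The normalizing constant cancels in an odds ratio, so compute prior × likelihood for the two hypotheses only:
  Lumur syndrome: 0.129 × 0.43 × 0.25 = 0.013867
  Ostos disorder: 0.127 × 0.09 × 0.95 = 0.010858
Odds(Lumur syndrome : Ostos disorder) = 0.013867 / 0.010858 ≈ 1.28.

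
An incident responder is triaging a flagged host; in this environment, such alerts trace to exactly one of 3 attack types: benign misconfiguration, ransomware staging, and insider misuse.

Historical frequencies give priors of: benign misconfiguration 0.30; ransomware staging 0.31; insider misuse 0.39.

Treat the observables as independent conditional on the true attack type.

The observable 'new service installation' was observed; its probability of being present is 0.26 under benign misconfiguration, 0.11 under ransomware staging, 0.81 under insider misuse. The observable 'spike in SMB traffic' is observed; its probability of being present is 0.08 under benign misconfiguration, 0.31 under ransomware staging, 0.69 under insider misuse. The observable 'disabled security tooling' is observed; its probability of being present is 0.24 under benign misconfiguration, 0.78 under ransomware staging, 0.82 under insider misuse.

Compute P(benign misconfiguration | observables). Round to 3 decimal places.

By Bayes' rule with conditional independence, the unnormalized weight for each hypothesis is prior × ∏ likelihoods:
  benign misconfiguration: 0.30 × 0.26 × 0.08 × 0.24 = 0.0014976
  ransomware staging: 0.31 × 0.11 × 0.31 × 0.78 = 0.0082454
  insider misuse: 0.39 × 0.81 × 0.69 × 0.82 = 0.17874
Normalizing constant Z = 0.0014976 + 0.0082454 + 0.17874 = 0.18848.
P(benign misconfiguration | evidence) = 0.0014976 / 0.18848 ≈ 0.008.

0.008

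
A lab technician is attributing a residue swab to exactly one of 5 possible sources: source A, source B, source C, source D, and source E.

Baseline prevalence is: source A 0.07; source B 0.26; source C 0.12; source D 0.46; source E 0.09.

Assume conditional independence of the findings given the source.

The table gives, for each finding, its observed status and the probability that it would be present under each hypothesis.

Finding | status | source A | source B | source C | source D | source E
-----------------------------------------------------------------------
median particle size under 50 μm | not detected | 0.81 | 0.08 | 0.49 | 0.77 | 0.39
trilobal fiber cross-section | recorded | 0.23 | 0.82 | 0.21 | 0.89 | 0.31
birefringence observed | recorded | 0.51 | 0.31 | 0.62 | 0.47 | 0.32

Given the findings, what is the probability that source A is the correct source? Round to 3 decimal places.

Multiply each prior by the joint likelihood of the evidence pattern (using 1 − P(present | H) for each absent finding):
  source A: 0.07 × (1 − 0.81) × 0.23 × 0.51 = 0.0015601
  source B: 0.26 × (1 − 0.08) × 0.82 × 0.31 = 0.060805
  source C: 0.12 × (1 − 0.49) × 0.21 × 0.62 = 0.0079682
  source D: 0.46 × (1 − 0.77) × 0.89 × 0.47 = 0.044256
  source E: 0.09 × (1 − 0.39) × 0.31 × 0.32 = 0.0054461
Marginal likelihood of the evidence = 0.12004.
P(source A | evidence) = 0.0015601 / 0.12004 ≈ 0.013.

0.013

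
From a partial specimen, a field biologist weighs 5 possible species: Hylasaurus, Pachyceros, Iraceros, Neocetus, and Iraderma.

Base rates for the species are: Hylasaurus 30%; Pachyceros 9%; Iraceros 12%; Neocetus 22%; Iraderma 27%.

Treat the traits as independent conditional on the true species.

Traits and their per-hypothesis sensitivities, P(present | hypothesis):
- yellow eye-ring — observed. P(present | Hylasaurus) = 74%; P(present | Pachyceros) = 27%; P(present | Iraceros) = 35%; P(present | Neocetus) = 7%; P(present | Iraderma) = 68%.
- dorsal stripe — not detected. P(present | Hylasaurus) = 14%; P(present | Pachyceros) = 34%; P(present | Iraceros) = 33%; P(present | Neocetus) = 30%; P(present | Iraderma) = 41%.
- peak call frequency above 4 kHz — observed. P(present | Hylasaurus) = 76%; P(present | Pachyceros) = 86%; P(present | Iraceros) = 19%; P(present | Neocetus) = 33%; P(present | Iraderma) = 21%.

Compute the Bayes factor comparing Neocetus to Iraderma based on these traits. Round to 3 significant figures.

Joint likelihood of the trait pattern under each hypothesis (using 1 − P(present | H) for each absent trait):
  Neocetus: 0.07 × (1 − 0.30) × 0.33 = 0.01617
  Iraderma: 0.68 × (1 − 0.41) × 0.21 = 0.084252
Bayes factor = 0.01617 / 0.084252 ≈ 0.192

0.192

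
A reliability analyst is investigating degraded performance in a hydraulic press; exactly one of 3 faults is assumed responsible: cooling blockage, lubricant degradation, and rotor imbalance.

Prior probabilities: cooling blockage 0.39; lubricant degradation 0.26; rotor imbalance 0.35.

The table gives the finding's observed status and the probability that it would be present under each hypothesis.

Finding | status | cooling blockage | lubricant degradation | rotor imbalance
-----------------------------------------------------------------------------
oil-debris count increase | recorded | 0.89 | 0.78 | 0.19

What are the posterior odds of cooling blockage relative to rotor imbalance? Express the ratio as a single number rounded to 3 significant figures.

5.22

Posterior odds equal prior odds times the likelihood ratio; only the two competing hypotheses matter.
  cooling blockage: 0.39 × 0.89 = 0.3471
  rotor imbalance: 0.35 × 0.19 = 0.0665
Posterior odds = 0.3471 / 0.0665 ≈ 5.22.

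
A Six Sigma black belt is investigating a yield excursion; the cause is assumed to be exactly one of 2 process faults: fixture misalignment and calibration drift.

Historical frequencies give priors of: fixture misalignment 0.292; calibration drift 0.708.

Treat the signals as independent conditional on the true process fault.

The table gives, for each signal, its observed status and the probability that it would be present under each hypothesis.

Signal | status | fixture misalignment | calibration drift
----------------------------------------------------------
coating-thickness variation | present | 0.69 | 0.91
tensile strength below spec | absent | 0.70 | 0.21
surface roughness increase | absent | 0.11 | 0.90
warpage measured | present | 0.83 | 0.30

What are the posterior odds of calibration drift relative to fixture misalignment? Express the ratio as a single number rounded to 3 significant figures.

0.342

Unnormalized posterior weight (prior times the signal likelihoods) for each of the two hypotheses (using 1 − P(present | H) for each absent signal):
  calibration drift: 0.708 × 0.91 × (1 − 0.21) × (1 − 0.90) × 0.30 = 0.015269
  fixture misalignment: 0.292 × 0.69 × (1 − 0.70) × (1 − 0.11) × 0.83 = 0.04465
Posterior odds = 0.015269 / 0.04465 ≈ 0.342.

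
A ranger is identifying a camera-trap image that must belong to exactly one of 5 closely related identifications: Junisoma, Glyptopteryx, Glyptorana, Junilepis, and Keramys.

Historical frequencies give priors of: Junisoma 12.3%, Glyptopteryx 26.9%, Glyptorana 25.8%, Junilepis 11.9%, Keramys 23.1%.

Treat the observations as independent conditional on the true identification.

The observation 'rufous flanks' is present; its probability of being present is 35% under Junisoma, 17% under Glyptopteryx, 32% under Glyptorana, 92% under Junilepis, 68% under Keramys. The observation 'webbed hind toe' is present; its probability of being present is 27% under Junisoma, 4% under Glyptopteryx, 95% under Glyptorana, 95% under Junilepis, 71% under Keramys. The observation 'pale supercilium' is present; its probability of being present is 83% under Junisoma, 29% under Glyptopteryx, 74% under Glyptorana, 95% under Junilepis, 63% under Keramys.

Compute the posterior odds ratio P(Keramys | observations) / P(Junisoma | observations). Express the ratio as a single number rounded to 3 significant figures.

Unnormalized posterior weight (prior times the observation likelihoods) for each of the two hypotheses:
  Keramys: 0.231 × 0.68 × 0.71 × 0.63 = 0.070262
  Junisoma: 0.123 × 0.35 × 0.27 × 0.83 = 0.0096475
Odds(Keramys : Junisoma) = 0.070262 / 0.0096475 ≈ 7.28.

7.28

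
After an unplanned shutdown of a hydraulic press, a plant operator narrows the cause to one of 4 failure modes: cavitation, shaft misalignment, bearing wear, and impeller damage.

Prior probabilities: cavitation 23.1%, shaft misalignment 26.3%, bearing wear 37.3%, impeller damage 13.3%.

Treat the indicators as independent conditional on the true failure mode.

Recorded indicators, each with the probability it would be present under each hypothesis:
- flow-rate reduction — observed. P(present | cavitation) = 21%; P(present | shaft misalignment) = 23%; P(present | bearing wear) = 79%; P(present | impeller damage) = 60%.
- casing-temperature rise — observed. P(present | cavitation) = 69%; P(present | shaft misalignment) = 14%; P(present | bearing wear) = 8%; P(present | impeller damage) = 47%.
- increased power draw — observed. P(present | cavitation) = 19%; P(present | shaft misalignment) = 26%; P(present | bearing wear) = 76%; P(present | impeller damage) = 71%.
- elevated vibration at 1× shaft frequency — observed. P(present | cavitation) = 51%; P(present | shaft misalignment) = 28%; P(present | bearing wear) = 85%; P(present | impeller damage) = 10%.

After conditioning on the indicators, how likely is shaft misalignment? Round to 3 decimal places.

Multiply each prior by the joint likelihood of the indicator pattern:
  cavitation: 0.231 × 0.21 × 0.69 × 0.19 × 0.51 = 0.0032434
  shaft misalignment: 0.263 × 0.23 × 0.14 × 0.26 × 0.28 = 0.00061651
  bearing wear: 0.373 × 0.79 × 0.08 × 0.76 × 0.85 = 0.015229
  impeller damage: 0.133 × 0.60 × 0.47 × 0.71 × 0.10 = 0.0026629
The unnormalized weights sum to 0.021751.
P(shaft misalignment | evidence) = 0.00061651 / 0.021751 ≈ 0.028.

0.028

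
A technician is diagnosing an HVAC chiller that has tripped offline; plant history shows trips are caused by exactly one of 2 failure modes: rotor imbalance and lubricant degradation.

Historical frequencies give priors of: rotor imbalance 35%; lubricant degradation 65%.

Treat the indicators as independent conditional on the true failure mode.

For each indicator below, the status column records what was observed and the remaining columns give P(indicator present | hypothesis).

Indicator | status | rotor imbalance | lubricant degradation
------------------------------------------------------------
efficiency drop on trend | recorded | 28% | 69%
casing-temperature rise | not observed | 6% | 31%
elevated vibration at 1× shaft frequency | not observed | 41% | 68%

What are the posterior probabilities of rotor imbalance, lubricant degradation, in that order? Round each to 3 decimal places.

0.354, 0.646

By Bayes' rule with conditional independence, the unnormalized weight for each hypothesis is prior × ∏ likelihoods (using 1 − P(present | H) for each absent indicator):
  rotor imbalance: 0.35 × 0.28 × (1 − 0.06) × (1 − 0.41) = 0.054351
  lubricant degradation: 0.65 × 0.69 × (1 − 0.31) × (1 − 0.68) = 0.099029
The unnormalized weights sum to 0.15338.
P(rotor imbalance | evidence) = 0.054351 / 0.15338 ≈ 0.354
P(lubricant degradation | evidence) = 0.099029 / 0.15338 ≈ 0.646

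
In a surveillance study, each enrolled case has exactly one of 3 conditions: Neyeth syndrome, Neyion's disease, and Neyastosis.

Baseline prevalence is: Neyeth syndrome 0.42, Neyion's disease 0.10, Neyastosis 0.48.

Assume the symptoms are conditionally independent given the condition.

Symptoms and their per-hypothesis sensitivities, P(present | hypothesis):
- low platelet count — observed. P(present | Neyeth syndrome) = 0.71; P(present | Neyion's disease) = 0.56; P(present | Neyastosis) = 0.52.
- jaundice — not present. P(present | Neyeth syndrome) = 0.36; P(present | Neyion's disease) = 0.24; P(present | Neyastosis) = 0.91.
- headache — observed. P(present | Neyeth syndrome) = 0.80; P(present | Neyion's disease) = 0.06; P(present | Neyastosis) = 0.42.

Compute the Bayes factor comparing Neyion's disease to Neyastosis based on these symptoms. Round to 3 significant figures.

1.30

Joint likelihood of the symptom pattern under each hypothesis (using 1 − P(present | H) for each absent symptom):
  Neyion's disease: 0.56 × (1 − 0.24) × 0.06 = 0.025536
  Neyastosis: 0.52 × (1 − 0.91) × 0.42 = 0.019656
Bayes factor = 0.025536 / 0.019656 ≈ 1.30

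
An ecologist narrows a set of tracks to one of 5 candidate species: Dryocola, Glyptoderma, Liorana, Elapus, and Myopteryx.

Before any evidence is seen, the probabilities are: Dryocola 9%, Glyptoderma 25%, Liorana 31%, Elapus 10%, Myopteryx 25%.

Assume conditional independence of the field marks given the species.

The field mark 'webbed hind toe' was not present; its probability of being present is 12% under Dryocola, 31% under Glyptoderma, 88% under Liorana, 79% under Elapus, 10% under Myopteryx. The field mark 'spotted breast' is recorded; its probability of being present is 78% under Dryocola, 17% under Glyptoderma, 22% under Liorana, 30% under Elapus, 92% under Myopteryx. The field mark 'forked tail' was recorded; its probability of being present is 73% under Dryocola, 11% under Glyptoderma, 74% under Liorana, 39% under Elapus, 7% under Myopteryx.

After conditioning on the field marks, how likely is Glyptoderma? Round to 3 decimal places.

0.045

By Bayes' rule with conditional independence, the unnormalized weight for each hypothesis is prior × ∏ likelihoods (using 1 − P(present | H) for each absent field mark):
  Dryocola: 0.09 × (1 − 0.12) × 0.78 × 0.73 = 0.045096
  Glyptoderma: 0.25 × (1 − 0.31) × 0.17 × 0.11 = 0.0032257
  Liorana: 0.31 × (1 − 0.88) × 0.22 × 0.74 = 0.0060562
  Elapus: 0.10 × (1 − 0.79) × 0.30 × 0.39 = 0.002457
  Myopteryx: 0.25 × (1 − 0.10) × 0.92 × 0.07 = 0.01449
Marginal likelihood of the evidence = 0.071325.
P(Glyptoderma | evidence) = 0.0032257 / 0.071325 ≈ 0.045.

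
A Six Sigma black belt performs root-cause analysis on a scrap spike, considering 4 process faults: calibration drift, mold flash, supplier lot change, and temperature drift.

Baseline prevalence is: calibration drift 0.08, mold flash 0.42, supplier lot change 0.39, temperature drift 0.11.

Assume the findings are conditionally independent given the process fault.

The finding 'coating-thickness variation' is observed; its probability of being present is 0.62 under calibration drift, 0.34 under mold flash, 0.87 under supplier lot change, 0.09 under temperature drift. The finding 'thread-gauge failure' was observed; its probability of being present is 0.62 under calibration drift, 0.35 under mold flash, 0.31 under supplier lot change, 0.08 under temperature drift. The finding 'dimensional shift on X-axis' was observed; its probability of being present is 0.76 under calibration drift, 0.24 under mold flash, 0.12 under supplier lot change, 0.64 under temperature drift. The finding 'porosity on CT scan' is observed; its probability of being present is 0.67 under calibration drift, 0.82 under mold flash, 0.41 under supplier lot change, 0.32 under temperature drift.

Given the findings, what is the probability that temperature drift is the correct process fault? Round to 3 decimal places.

For each hypothesis, the unnormalized posterior weight is prior × product of the finding likelihoods:
  calibration drift: 0.08 × 0.62 × 0.62 × 0.76 × 0.67 = 0.015659
  mold flash: 0.42 × 0.34 × 0.35 × 0.24 × 0.82 = 0.0098361
  supplier lot change: 0.39 × 0.87 × 0.31 × 0.12 × 0.41 = 0.005175
  temperature drift: 0.11 × 0.09 × 0.08 × 0.64 × 0.32 = 0.0001622
Normalizing constant Z = 0.015659 + 0.0098361 + 0.005175 + 0.0001622 = 0.030832.
P(temperature drift | evidence) = 0.0001622 / 0.030832 ≈ 0.005.

0.005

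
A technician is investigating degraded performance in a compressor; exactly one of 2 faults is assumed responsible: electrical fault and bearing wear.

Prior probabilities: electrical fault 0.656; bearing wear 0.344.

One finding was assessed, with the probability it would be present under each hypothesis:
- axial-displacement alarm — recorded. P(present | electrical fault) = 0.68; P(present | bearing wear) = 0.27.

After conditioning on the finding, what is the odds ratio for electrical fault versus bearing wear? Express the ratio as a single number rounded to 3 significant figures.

Posterior odds equal prior odds times the likelihood ratio; only the two competing hypotheses matter.
  electrical fault: 0.656 × 0.68 = 0.44608
  bearing wear: 0.344 × 0.27 = 0.09288
Odds(electrical fault : bearing wear) = 0.44608 / 0.09288 ≈ 4.80.

4.80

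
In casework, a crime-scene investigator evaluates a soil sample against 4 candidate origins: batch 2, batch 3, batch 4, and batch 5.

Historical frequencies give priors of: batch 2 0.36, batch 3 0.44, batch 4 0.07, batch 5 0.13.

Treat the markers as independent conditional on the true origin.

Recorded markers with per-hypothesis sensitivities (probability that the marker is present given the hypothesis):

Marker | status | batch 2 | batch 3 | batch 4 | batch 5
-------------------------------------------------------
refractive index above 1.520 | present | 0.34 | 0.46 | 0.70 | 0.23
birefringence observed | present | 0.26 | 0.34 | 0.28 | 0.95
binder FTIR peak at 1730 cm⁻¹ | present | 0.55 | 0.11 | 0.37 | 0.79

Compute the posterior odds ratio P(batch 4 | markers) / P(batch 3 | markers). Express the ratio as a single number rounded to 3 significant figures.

0.671

Unnormalized posterior weight (prior times the marker likelihoods) for each of the two hypotheses:
  batch 4: 0.07 × 0.70 × 0.28 × 0.37 = 0.0050764
  batch 3: 0.44 × 0.46 × 0.34 × 0.11 = 0.0075698
Posterior odds = 0.0050764 / 0.0075698 ≈ 0.671.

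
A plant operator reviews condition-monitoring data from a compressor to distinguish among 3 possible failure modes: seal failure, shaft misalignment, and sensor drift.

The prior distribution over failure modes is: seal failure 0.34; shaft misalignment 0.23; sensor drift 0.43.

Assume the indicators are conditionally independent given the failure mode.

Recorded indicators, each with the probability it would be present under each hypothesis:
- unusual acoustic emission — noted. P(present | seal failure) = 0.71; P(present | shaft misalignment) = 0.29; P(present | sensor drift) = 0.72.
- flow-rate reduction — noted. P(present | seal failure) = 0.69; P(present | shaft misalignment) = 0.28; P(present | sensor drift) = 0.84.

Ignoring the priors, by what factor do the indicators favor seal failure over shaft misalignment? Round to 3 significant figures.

The Bayes factor is the ratio of the joint likelihoods of the indicator pattern under the two hypotheses.
  seal failure: 0.71 × 0.69 = 0.4899
  shaft misalignment: 0.29 × 0.28 = 0.0812
Bayes factor = 0.4899 / 0.0812 ≈ 6.03

6.03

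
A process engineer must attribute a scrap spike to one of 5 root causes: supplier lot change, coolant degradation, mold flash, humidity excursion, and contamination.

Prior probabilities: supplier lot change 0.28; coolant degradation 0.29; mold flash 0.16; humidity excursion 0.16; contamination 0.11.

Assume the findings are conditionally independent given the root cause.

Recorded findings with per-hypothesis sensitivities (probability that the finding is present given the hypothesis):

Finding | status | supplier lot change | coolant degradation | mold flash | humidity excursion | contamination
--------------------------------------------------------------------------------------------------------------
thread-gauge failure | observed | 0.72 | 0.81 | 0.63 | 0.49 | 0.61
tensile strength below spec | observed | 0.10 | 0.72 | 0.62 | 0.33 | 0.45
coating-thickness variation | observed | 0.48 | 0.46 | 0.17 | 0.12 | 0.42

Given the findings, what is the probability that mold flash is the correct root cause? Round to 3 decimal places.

0.093

By Bayes' rule with conditional independence, the unnormalized weight for each hypothesis is prior × ∏ likelihoods:
  supplier lot change: 0.28 × 0.72 × 0.10 × 0.48 = 0.0096768
  coolant degradation: 0.29 × 0.81 × 0.72 × 0.46 = 0.077799
  mold flash: 0.16 × 0.63 × 0.62 × 0.17 = 0.010624
  humidity excursion: 0.16 × 0.49 × 0.33 × 0.12 = 0.0031046
  contamination: 0.11 × 0.61 × 0.45 × 0.42 = 0.012682
The unnormalized weights sum to 0.11389.
P(mold flash | evidence) = 0.010624 / 0.11389 ≈ 0.093.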